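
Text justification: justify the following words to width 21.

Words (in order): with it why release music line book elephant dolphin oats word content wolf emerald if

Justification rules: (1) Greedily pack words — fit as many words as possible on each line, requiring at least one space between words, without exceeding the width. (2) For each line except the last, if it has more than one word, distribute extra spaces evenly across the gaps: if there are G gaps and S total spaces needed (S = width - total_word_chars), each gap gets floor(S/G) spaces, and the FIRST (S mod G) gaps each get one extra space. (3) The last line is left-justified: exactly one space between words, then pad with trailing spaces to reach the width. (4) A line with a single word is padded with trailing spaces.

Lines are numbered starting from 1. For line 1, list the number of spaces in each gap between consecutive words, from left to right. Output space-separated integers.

Answer: 2 2 1

Derivation:
Line 1: ['with', 'it', 'why', 'release'] (min_width=19, slack=2)
Line 2: ['music', 'line', 'book'] (min_width=15, slack=6)
Line 3: ['elephant', 'dolphin', 'oats'] (min_width=21, slack=0)
Line 4: ['word', 'content', 'wolf'] (min_width=17, slack=4)
Line 5: ['emerald', 'if'] (min_width=10, slack=11)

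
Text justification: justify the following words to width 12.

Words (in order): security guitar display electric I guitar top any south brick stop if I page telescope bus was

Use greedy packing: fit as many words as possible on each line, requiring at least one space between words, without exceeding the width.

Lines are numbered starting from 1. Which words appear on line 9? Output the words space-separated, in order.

Answer: telescope

Derivation:
Line 1: ['security'] (min_width=8, slack=4)
Line 2: ['guitar'] (min_width=6, slack=6)
Line 3: ['display'] (min_width=7, slack=5)
Line 4: ['electric', 'I'] (min_width=10, slack=2)
Line 5: ['guitar', 'top'] (min_width=10, slack=2)
Line 6: ['any', 'south'] (min_width=9, slack=3)
Line 7: ['brick', 'stop'] (min_width=10, slack=2)
Line 8: ['if', 'I', 'page'] (min_width=9, slack=3)
Line 9: ['telescope'] (min_width=9, slack=3)
Line 10: ['bus', 'was'] (min_width=7, slack=5)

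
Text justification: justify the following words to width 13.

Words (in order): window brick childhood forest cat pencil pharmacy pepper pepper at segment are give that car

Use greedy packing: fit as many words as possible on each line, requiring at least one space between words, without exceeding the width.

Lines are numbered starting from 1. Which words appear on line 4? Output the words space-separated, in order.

Answer: pencil

Derivation:
Line 1: ['window', 'brick'] (min_width=12, slack=1)
Line 2: ['childhood'] (min_width=9, slack=4)
Line 3: ['forest', 'cat'] (min_width=10, slack=3)
Line 4: ['pencil'] (min_width=6, slack=7)
Line 5: ['pharmacy'] (min_width=8, slack=5)
Line 6: ['pepper', 'pepper'] (min_width=13, slack=0)
Line 7: ['at', 'segment'] (min_width=10, slack=3)
Line 8: ['are', 'give', 'that'] (min_width=13, slack=0)
Line 9: ['car'] (min_width=3, slack=10)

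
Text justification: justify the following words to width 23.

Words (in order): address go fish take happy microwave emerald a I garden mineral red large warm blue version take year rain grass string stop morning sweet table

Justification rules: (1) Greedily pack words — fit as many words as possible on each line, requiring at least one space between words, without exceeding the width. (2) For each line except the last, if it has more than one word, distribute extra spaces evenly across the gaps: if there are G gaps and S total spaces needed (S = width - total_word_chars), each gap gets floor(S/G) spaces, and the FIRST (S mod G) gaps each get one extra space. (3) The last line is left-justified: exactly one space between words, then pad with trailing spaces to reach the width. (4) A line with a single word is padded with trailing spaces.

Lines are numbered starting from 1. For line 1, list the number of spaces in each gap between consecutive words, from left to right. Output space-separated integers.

Line 1: ['address', 'go', 'fish', 'take'] (min_width=20, slack=3)
Line 2: ['happy', 'microwave', 'emerald'] (min_width=23, slack=0)
Line 3: ['a', 'I', 'garden', 'mineral', 'red'] (min_width=22, slack=1)
Line 4: ['large', 'warm', 'blue', 'version'] (min_width=23, slack=0)
Line 5: ['take', 'year', 'rain', 'grass'] (min_width=20, slack=3)
Line 6: ['string', 'stop', 'morning'] (min_width=19, slack=4)
Line 7: ['sweet', 'table'] (min_width=11, slack=12)

Answer: 2 2 2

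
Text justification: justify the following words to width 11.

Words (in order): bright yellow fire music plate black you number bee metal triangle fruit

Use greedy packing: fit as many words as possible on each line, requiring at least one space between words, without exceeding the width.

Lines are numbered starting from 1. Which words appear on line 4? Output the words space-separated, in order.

Answer: black you

Derivation:
Line 1: ['bright'] (min_width=6, slack=5)
Line 2: ['yellow', 'fire'] (min_width=11, slack=0)
Line 3: ['music', 'plate'] (min_width=11, slack=0)
Line 4: ['black', 'you'] (min_width=9, slack=2)
Line 5: ['number', 'bee'] (min_width=10, slack=1)
Line 6: ['metal'] (min_width=5, slack=6)
Line 7: ['triangle'] (min_width=8, slack=3)
Line 8: ['fruit'] (min_width=5, slack=6)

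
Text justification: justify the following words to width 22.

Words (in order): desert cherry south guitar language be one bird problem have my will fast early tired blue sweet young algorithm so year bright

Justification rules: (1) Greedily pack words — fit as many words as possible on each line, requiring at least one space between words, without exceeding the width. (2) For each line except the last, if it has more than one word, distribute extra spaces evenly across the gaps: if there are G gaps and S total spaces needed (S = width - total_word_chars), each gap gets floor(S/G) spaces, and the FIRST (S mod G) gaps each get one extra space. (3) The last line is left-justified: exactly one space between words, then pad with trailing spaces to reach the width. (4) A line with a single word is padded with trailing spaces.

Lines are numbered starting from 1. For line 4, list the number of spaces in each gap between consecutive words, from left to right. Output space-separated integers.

Answer: 2 1 1

Derivation:
Line 1: ['desert', 'cherry', 'south'] (min_width=19, slack=3)
Line 2: ['guitar', 'language', 'be', 'one'] (min_width=22, slack=0)
Line 3: ['bird', 'problem', 'have', 'my'] (min_width=20, slack=2)
Line 4: ['will', 'fast', 'early', 'tired'] (min_width=21, slack=1)
Line 5: ['blue', 'sweet', 'young'] (min_width=16, slack=6)
Line 6: ['algorithm', 'so', 'year'] (min_width=17, slack=5)
Line 7: ['bright'] (min_width=6, slack=16)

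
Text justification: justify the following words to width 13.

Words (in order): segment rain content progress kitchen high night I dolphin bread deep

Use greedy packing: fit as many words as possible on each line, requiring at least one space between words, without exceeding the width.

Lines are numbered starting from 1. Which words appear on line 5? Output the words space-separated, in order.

Line 1: ['segment', 'rain'] (min_width=12, slack=1)
Line 2: ['content'] (min_width=7, slack=6)
Line 3: ['progress'] (min_width=8, slack=5)
Line 4: ['kitchen', 'high'] (min_width=12, slack=1)
Line 5: ['night', 'I'] (min_width=7, slack=6)
Line 6: ['dolphin', 'bread'] (min_width=13, slack=0)
Line 7: ['deep'] (min_width=4, slack=9)

Answer: night I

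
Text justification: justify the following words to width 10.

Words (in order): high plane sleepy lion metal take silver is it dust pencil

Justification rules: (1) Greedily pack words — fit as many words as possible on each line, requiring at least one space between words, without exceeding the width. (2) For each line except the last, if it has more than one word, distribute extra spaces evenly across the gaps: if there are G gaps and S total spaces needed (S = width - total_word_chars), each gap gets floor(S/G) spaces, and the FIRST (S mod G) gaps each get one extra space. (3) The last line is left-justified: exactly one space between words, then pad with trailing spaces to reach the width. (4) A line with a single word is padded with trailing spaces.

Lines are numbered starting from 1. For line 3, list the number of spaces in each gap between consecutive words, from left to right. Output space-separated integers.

Line 1: ['high', 'plane'] (min_width=10, slack=0)
Line 2: ['sleepy'] (min_width=6, slack=4)
Line 3: ['lion', 'metal'] (min_width=10, slack=0)
Line 4: ['take'] (min_width=4, slack=6)
Line 5: ['silver', 'is'] (min_width=9, slack=1)
Line 6: ['it', 'dust'] (min_width=7, slack=3)
Line 7: ['pencil'] (min_width=6, slack=4)

Answer: 1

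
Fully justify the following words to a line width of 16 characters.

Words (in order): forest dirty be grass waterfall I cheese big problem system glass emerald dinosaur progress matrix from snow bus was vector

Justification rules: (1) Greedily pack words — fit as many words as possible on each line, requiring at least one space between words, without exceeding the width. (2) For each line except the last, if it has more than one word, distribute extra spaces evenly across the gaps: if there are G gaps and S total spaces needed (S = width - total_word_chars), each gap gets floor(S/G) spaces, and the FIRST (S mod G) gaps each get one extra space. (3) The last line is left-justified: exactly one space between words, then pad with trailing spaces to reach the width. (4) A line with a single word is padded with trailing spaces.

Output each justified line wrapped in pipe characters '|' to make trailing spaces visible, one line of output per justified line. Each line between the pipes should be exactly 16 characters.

Answer: |forest  dirty be|
|grass  waterfall|
|I   cheese   big|
|problem   system|
|glass    emerald|
|dinosaur        |
|progress  matrix|
|from   snow  bus|
|was vector      |

Derivation:
Line 1: ['forest', 'dirty', 'be'] (min_width=15, slack=1)
Line 2: ['grass', 'waterfall'] (min_width=15, slack=1)
Line 3: ['I', 'cheese', 'big'] (min_width=12, slack=4)
Line 4: ['problem', 'system'] (min_width=14, slack=2)
Line 5: ['glass', 'emerald'] (min_width=13, slack=3)
Line 6: ['dinosaur'] (min_width=8, slack=8)
Line 7: ['progress', 'matrix'] (min_width=15, slack=1)
Line 8: ['from', 'snow', 'bus'] (min_width=13, slack=3)
Line 9: ['was', 'vector'] (min_width=10, slack=6)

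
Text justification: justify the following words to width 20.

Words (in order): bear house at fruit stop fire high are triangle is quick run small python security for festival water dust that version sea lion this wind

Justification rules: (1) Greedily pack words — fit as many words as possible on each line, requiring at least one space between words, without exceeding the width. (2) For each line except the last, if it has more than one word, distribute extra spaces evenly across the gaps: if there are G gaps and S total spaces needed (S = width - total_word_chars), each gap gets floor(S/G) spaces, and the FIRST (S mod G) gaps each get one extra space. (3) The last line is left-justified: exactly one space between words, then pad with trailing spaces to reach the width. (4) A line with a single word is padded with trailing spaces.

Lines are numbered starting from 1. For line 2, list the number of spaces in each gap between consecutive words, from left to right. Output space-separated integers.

Answer: 2 2 1

Derivation:
Line 1: ['bear', 'house', 'at', 'fruit'] (min_width=19, slack=1)
Line 2: ['stop', 'fire', 'high', 'are'] (min_width=18, slack=2)
Line 3: ['triangle', 'is', 'quick'] (min_width=17, slack=3)
Line 4: ['run', 'small', 'python'] (min_width=16, slack=4)
Line 5: ['security', 'for'] (min_width=12, slack=8)
Line 6: ['festival', 'water', 'dust'] (min_width=19, slack=1)
Line 7: ['that', 'version', 'sea'] (min_width=16, slack=4)
Line 8: ['lion', 'this', 'wind'] (min_width=14, slack=6)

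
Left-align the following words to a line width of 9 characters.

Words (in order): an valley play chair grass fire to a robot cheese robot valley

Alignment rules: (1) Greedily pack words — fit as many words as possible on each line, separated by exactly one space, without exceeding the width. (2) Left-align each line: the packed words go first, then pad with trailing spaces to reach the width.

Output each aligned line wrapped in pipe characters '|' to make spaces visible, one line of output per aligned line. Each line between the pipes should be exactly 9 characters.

Answer: |an valley|
|play     |
|chair    |
|grass    |
|fire to a|
|robot    |
|cheese   |
|robot    |
|valley   |

Derivation:
Line 1: ['an', 'valley'] (min_width=9, slack=0)
Line 2: ['play'] (min_width=4, slack=5)
Line 3: ['chair'] (min_width=5, slack=4)
Line 4: ['grass'] (min_width=5, slack=4)
Line 5: ['fire', 'to', 'a'] (min_width=9, slack=0)
Line 6: ['robot'] (min_width=5, slack=4)
Line 7: ['cheese'] (min_width=6, slack=3)
Line 8: ['robot'] (min_width=5, slack=4)
Line 9: ['valley'] (min_width=6, slack=3)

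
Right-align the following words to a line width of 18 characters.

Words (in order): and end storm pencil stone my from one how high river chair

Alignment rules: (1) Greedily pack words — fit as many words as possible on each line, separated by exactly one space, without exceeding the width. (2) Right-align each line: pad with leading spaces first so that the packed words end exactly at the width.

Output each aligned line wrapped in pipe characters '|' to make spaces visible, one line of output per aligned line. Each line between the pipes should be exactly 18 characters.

Answer: |     and end storm|
|   pencil stone my|
| from one how high|
|       river chair|

Derivation:
Line 1: ['and', 'end', 'storm'] (min_width=13, slack=5)
Line 2: ['pencil', 'stone', 'my'] (min_width=15, slack=3)
Line 3: ['from', 'one', 'how', 'high'] (min_width=17, slack=1)
Line 4: ['river', 'chair'] (min_width=11, slack=7)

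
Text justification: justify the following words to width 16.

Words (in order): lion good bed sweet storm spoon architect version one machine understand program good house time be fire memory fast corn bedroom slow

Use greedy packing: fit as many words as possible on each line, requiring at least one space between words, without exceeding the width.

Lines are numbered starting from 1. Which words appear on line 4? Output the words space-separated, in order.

Answer: version one

Derivation:
Line 1: ['lion', 'good', 'bed'] (min_width=13, slack=3)
Line 2: ['sweet', 'storm'] (min_width=11, slack=5)
Line 3: ['spoon', 'architect'] (min_width=15, slack=1)
Line 4: ['version', 'one'] (min_width=11, slack=5)
Line 5: ['machine'] (min_width=7, slack=9)
Line 6: ['understand'] (min_width=10, slack=6)
Line 7: ['program', 'good'] (min_width=12, slack=4)
Line 8: ['house', 'time', 'be'] (min_width=13, slack=3)
Line 9: ['fire', 'memory', 'fast'] (min_width=16, slack=0)
Line 10: ['corn', 'bedroom'] (min_width=12, slack=4)
Line 11: ['slow'] (min_width=4, slack=12)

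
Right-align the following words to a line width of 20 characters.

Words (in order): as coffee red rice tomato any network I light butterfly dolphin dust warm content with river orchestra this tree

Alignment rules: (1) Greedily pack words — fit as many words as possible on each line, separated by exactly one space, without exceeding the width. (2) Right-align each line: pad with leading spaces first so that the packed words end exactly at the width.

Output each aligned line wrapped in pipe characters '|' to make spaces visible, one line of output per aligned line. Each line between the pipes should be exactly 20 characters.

Line 1: ['as', 'coffee', 'red', 'rice'] (min_width=18, slack=2)
Line 2: ['tomato', 'any', 'network', 'I'] (min_width=20, slack=0)
Line 3: ['light', 'butterfly'] (min_width=15, slack=5)
Line 4: ['dolphin', 'dust', 'warm'] (min_width=17, slack=3)
Line 5: ['content', 'with', 'river'] (min_width=18, slack=2)
Line 6: ['orchestra', 'this', 'tree'] (min_width=19, slack=1)

Answer: |  as coffee red rice|
|tomato any network I|
|     light butterfly|
|   dolphin dust warm|
|  content with river|
| orchestra this tree|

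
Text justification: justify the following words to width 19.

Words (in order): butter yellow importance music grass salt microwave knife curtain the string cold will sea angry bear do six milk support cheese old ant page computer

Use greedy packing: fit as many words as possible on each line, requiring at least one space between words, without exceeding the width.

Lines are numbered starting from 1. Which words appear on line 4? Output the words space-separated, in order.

Answer: microwave knife

Derivation:
Line 1: ['butter', 'yellow'] (min_width=13, slack=6)
Line 2: ['importance', 'music'] (min_width=16, slack=3)
Line 3: ['grass', 'salt'] (min_width=10, slack=9)
Line 4: ['microwave', 'knife'] (min_width=15, slack=4)
Line 5: ['curtain', 'the', 'string'] (min_width=18, slack=1)
Line 6: ['cold', 'will', 'sea', 'angry'] (min_width=19, slack=0)
Line 7: ['bear', 'do', 'six', 'milk'] (min_width=16, slack=3)
Line 8: ['support', 'cheese', 'old'] (min_width=18, slack=1)
Line 9: ['ant', 'page', 'computer'] (min_width=17, slack=2)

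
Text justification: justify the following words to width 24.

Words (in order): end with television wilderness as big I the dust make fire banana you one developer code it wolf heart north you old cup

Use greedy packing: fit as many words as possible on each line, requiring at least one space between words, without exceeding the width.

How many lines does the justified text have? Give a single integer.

Answer: 6

Derivation:
Line 1: ['end', 'with', 'television'] (min_width=19, slack=5)
Line 2: ['wilderness', 'as', 'big', 'I', 'the'] (min_width=23, slack=1)
Line 3: ['dust', 'make', 'fire', 'banana'] (min_width=21, slack=3)
Line 4: ['you', 'one', 'developer', 'code'] (min_width=22, slack=2)
Line 5: ['it', 'wolf', 'heart', 'north', 'you'] (min_width=23, slack=1)
Line 6: ['old', 'cup'] (min_width=7, slack=17)
Total lines: 6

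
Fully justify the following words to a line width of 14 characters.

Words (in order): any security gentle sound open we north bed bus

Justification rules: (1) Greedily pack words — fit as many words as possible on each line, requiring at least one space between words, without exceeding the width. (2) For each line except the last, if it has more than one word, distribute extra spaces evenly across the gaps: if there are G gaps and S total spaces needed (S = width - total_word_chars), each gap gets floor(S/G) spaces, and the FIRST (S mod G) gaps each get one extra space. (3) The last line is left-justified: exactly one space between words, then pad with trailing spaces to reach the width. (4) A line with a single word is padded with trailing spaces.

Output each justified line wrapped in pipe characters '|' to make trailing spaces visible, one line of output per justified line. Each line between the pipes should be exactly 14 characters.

Answer: |any   security|
|gentle   sound|
|open  we north|
|bed bus       |

Derivation:
Line 1: ['any', 'security'] (min_width=12, slack=2)
Line 2: ['gentle', 'sound'] (min_width=12, slack=2)
Line 3: ['open', 'we', 'north'] (min_width=13, slack=1)
Line 4: ['bed', 'bus'] (min_width=7, slack=7)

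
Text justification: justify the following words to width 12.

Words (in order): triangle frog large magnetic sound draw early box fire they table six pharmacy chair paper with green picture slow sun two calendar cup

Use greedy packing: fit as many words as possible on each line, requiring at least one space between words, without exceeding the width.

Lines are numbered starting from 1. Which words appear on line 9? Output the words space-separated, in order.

Answer: chair paper

Derivation:
Line 1: ['triangle'] (min_width=8, slack=4)
Line 2: ['frog', 'large'] (min_width=10, slack=2)
Line 3: ['magnetic'] (min_width=8, slack=4)
Line 4: ['sound', 'draw'] (min_width=10, slack=2)
Line 5: ['early', 'box'] (min_width=9, slack=3)
Line 6: ['fire', 'they'] (min_width=9, slack=3)
Line 7: ['table', 'six'] (min_width=9, slack=3)
Line 8: ['pharmacy'] (min_width=8, slack=4)
Line 9: ['chair', 'paper'] (min_width=11, slack=1)
Line 10: ['with', 'green'] (min_width=10, slack=2)
Line 11: ['picture', 'slow'] (min_width=12, slack=0)
Line 12: ['sun', 'two'] (min_width=7, slack=5)
Line 13: ['calendar', 'cup'] (min_width=12, slack=0)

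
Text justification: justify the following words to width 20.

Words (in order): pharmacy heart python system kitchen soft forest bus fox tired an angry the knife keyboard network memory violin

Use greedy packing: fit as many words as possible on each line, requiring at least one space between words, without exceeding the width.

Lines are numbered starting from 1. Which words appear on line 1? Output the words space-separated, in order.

Answer: pharmacy heart

Derivation:
Line 1: ['pharmacy', 'heart'] (min_width=14, slack=6)
Line 2: ['python', 'system'] (min_width=13, slack=7)
Line 3: ['kitchen', 'soft', 'forest'] (min_width=19, slack=1)
Line 4: ['bus', 'fox', 'tired', 'an'] (min_width=16, slack=4)
Line 5: ['angry', 'the', 'knife'] (min_width=15, slack=5)
Line 6: ['keyboard', 'network'] (min_width=16, slack=4)
Line 7: ['memory', 'violin'] (min_width=13, slack=7)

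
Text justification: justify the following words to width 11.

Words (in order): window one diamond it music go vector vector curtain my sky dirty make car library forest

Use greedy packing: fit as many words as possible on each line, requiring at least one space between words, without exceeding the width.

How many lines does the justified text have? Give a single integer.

Line 1: ['window', 'one'] (min_width=10, slack=1)
Line 2: ['diamond', 'it'] (min_width=10, slack=1)
Line 3: ['music', 'go'] (min_width=8, slack=3)
Line 4: ['vector'] (min_width=6, slack=5)
Line 5: ['vector'] (min_width=6, slack=5)
Line 6: ['curtain', 'my'] (min_width=10, slack=1)
Line 7: ['sky', 'dirty'] (min_width=9, slack=2)
Line 8: ['make', 'car'] (min_width=8, slack=3)
Line 9: ['library'] (min_width=7, slack=4)
Line 10: ['forest'] (min_width=6, slack=5)
Total lines: 10

Answer: 10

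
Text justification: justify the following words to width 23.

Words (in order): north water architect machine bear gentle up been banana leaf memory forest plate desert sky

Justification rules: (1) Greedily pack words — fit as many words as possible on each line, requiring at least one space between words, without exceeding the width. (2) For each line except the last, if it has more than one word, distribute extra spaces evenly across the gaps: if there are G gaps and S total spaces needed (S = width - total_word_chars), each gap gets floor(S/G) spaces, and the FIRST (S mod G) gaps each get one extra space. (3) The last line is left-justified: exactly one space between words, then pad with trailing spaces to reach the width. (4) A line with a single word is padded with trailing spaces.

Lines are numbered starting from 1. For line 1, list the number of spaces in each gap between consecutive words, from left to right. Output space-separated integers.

Line 1: ['north', 'water', 'architect'] (min_width=21, slack=2)
Line 2: ['machine', 'bear', 'gentle', 'up'] (min_width=22, slack=1)
Line 3: ['been', 'banana', 'leaf', 'memory'] (min_width=23, slack=0)
Line 4: ['forest', 'plate', 'desert', 'sky'] (min_width=23, slack=0)

Answer: 2 2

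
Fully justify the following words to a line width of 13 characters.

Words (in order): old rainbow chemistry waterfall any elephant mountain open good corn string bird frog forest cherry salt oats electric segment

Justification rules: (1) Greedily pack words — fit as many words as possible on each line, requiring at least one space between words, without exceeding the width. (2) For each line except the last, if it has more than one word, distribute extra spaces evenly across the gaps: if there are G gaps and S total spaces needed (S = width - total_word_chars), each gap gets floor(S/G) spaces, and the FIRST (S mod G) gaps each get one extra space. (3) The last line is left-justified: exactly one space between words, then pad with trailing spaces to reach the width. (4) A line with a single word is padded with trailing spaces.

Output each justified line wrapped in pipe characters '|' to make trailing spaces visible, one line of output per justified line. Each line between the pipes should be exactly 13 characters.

Answer: |old   rainbow|
|chemistry    |
|waterfall any|
|elephant     |
|mountain open|
|good     corn|
|string   bird|
|frog   forest|
|cherry   salt|
|oats electric|
|segment      |

Derivation:
Line 1: ['old', 'rainbow'] (min_width=11, slack=2)
Line 2: ['chemistry'] (min_width=9, slack=4)
Line 3: ['waterfall', 'any'] (min_width=13, slack=0)
Line 4: ['elephant'] (min_width=8, slack=5)
Line 5: ['mountain', 'open'] (min_width=13, slack=0)
Line 6: ['good', 'corn'] (min_width=9, slack=4)
Line 7: ['string', 'bird'] (min_width=11, slack=2)
Line 8: ['frog', 'forest'] (min_width=11, slack=2)
Line 9: ['cherry', 'salt'] (min_width=11, slack=2)
Line 10: ['oats', 'electric'] (min_width=13, slack=0)
Line 11: ['segment'] (min_width=7, slack=6)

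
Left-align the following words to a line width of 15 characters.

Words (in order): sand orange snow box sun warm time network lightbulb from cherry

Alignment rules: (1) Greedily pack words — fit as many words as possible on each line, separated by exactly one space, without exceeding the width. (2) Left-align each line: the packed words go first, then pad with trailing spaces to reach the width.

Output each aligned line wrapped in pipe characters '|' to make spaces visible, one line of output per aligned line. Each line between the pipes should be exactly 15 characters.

Answer: |sand orange    |
|snow box sun   |
|warm time      |
|network        |
|lightbulb from |
|cherry         |

Derivation:
Line 1: ['sand', 'orange'] (min_width=11, slack=4)
Line 2: ['snow', 'box', 'sun'] (min_width=12, slack=3)
Line 3: ['warm', 'time'] (min_width=9, slack=6)
Line 4: ['network'] (min_width=7, slack=8)
Line 5: ['lightbulb', 'from'] (min_width=14, slack=1)
Line 6: ['cherry'] (min_width=6, slack=9)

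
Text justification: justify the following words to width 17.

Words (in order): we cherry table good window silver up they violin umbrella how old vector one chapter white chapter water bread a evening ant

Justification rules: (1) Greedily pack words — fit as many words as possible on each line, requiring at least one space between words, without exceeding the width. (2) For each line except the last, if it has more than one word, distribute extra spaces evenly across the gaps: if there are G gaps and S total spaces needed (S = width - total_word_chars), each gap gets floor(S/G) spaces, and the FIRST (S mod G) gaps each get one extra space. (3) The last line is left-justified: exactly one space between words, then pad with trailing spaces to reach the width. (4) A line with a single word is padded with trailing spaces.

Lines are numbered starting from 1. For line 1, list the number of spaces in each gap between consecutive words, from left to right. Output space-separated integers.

Answer: 2 2

Derivation:
Line 1: ['we', 'cherry', 'table'] (min_width=15, slack=2)
Line 2: ['good', 'window'] (min_width=11, slack=6)
Line 3: ['silver', 'up', 'they'] (min_width=14, slack=3)
Line 4: ['violin', 'umbrella'] (min_width=15, slack=2)
Line 5: ['how', 'old', 'vector'] (min_width=14, slack=3)
Line 6: ['one', 'chapter', 'white'] (min_width=17, slack=0)
Line 7: ['chapter', 'water'] (min_width=13, slack=4)
Line 8: ['bread', 'a', 'evening'] (min_width=15, slack=2)
Line 9: ['ant'] (min_width=3, slack=14)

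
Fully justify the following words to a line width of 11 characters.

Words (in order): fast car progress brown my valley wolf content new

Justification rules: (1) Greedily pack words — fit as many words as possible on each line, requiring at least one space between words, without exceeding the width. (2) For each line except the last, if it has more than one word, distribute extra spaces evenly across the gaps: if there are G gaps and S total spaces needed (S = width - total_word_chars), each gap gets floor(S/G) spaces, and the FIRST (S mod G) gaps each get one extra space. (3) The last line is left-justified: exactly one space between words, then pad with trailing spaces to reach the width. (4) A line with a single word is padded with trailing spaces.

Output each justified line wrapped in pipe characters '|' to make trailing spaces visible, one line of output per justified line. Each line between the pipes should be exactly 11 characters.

Line 1: ['fast', 'car'] (min_width=8, slack=3)
Line 2: ['progress'] (min_width=8, slack=3)
Line 3: ['brown', 'my'] (min_width=8, slack=3)
Line 4: ['valley', 'wolf'] (min_width=11, slack=0)
Line 5: ['content', 'new'] (min_width=11, slack=0)

Answer: |fast    car|
|progress   |
|brown    my|
|valley wolf|
|content new|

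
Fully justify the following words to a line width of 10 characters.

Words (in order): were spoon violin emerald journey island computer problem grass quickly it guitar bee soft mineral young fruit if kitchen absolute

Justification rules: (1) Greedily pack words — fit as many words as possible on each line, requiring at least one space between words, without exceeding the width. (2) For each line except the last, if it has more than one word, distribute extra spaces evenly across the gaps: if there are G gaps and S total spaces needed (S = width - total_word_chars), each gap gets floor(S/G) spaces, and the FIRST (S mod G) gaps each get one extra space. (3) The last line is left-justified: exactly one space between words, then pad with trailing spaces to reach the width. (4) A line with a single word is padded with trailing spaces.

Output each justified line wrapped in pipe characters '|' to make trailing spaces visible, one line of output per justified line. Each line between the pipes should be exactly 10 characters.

Answer: |were spoon|
|violin    |
|emerald   |
|journey   |
|island    |
|computer  |
|problem   |
|grass     |
|quickly it|
|guitar bee|
|soft      |
|mineral   |
|young     |
|fruit   if|
|kitchen   |
|absolute  |

Derivation:
Line 1: ['were', 'spoon'] (min_width=10, slack=0)
Line 2: ['violin'] (min_width=6, slack=4)
Line 3: ['emerald'] (min_width=7, slack=3)
Line 4: ['journey'] (min_width=7, slack=3)
Line 5: ['island'] (min_width=6, slack=4)
Line 6: ['computer'] (min_width=8, slack=2)
Line 7: ['problem'] (min_width=7, slack=3)
Line 8: ['grass'] (min_width=5, slack=5)
Line 9: ['quickly', 'it'] (min_width=10, slack=0)
Line 10: ['guitar', 'bee'] (min_width=10, slack=0)
Line 11: ['soft'] (min_width=4, slack=6)
Line 12: ['mineral'] (min_width=7, slack=3)
Line 13: ['young'] (min_width=5, slack=5)
Line 14: ['fruit', 'if'] (min_width=8, slack=2)
Line 15: ['kitchen'] (min_width=7, slack=3)
Line 16: ['absolute'] (min_width=8, slack=2)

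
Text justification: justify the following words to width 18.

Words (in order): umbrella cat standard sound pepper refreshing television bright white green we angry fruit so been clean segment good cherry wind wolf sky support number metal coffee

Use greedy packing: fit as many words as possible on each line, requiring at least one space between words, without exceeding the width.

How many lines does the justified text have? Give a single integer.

Line 1: ['umbrella', 'cat'] (min_width=12, slack=6)
Line 2: ['standard', 'sound'] (min_width=14, slack=4)
Line 3: ['pepper', 'refreshing'] (min_width=17, slack=1)
Line 4: ['television', 'bright'] (min_width=17, slack=1)
Line 5: ['white', 'green', 'we'] (min_width=14, slack=4)
Line 6: ['angry', 'fruit', 'so'] (min_width=14, slack=4)
Line 7: ['been', 'clean', 'segment'] (min_width=18, slack=0)
Line 8: ['good', 'cherry', 'wind'] (min_width=16, slack=2)
Line 9: ['wolf', 'sky', 'support'] (min_width=16, slack=2)
Line 10: ['number', 'metal'] (min_width=12, slack=6)
Line 11: ['coffee'] (min_width=6, slack=12)
Total lines: 11

Answer: 11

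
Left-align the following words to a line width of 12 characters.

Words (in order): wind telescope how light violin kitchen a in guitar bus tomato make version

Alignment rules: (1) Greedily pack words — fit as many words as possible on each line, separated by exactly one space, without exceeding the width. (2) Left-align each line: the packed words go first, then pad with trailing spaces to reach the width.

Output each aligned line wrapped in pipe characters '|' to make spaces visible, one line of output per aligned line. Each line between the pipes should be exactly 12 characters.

Line 1: ['wind'] (min_width=4, slack=8)
Line 2: ['telescope'] (min_width=9, slack=3)
Line 3: ['how', 'light'] (min_width=9, slack=3)
Line 4: ['violin'] (min_width=6, slack=6)
Line 5: ['kitchen', 'a', 'in'] (min_width=12, slack=0)
Line 6: ['guitar', 'bus'] (min_width=10, slack=2)
Line 7: ['tomato', 'make'] (min_width=11, slack=1)
Line 8: ['version'] (min_width=7, slack=5)

Answer: |wind        |
|telescope   |
|how light   |
|violin      |
|kitchen a in|
|guitar bus  |
|tomato make |
|version     |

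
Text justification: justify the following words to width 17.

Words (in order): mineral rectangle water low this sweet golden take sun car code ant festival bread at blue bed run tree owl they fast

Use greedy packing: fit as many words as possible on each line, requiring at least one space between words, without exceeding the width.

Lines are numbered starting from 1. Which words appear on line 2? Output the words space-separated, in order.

Line 1: ['mineral', 'rectangle'] (min_width=17, slack=0)
Line 2: ['water', 'low', 'this'] (min_width=14, slack=3)
Line 3: ['sweet', 'golden', 'take'] (min_width=17, slack=0)
Line 4: ['sun', 'car', 'code', 'ant'] (min_width=16, slack=1)
Line 5: ['festival', 'bread', 'at'] (min_width=17, slack=0)
Line 6: ['blue', 'bed', 'run', 'tree'] (min_width=17, slack=0)
Line 7: ['owl', 'they', 'fast'] (min_width=13, slack=4)

Answer: water low this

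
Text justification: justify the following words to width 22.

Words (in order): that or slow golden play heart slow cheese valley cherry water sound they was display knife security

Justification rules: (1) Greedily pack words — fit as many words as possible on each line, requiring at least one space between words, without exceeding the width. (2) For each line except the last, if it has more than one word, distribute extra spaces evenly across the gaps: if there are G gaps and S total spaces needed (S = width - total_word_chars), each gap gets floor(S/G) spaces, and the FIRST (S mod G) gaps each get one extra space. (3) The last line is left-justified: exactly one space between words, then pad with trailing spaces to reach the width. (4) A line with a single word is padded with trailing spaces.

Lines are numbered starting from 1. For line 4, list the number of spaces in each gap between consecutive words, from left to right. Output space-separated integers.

Answer: 1 1 1

Derivation:
Line 1: ['that', 'or', 'slow', 'golden'] (min_width=19, slack=3)
Line 2: ['play', 'heart', 'slow', 'cheese'] (min_width=22, slack=0)
Line 3: ['valley', 'cherry', 'water'] (min_width=19, slack=3)
Line 4: ['sound', 'they', 'was', 'display'] (min_width=22, slack=0)
Line 5: ['knife', 'security'] (min_width=14, slack=8)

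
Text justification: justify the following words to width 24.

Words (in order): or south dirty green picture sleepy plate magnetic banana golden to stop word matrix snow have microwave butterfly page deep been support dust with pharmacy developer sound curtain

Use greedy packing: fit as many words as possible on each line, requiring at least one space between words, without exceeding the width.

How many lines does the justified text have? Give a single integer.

Line 1: ['or', 'south', 'dirty', 'green'] (min_width=20, slack=4)
Line 2: ['picture', 'sleepy', 'plate'] (min_width=20, slack=4)
Line 3: ['magnetic', 'banana', 'golden'] (min_width=22, slack=2)
Line 4: ['to', 'stop', 'word', 'matrix', 'snow'] (min_width=24, slack=0)
Line 5: ['have', 'microwave', 'butterfly'] (min_width=24, slack=0)
Line 6: ['page', 'deep', 'been', 'support'] (min_width=22, slack=2)
Line 7: ['dust', 'with', 'pharmacy'] (min_width=18, slack=6)
Line 8: ['developer', 'sound', 'curtain'] (min_width=23, slack=1)
Total lines: 8

Answer: 8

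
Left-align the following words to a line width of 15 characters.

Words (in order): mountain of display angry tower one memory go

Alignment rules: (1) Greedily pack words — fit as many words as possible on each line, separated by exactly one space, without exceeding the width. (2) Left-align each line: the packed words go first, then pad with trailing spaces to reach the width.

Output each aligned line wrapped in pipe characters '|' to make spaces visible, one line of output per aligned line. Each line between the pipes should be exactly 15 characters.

Answer: |mountain of    |
|display angry  |
|tower one      |
|memory go      |

Derivation:
Line 1: ['mountain', 'of'] (min_width=11, slack=4)
Line 2: ['display', 'angry'] (min_width=13, slack=2)
Line 3: ['tower', 'one'] (min_width=9, slack=6)
Line 4: ['memory', 'go'] (min_width=9, slack=6)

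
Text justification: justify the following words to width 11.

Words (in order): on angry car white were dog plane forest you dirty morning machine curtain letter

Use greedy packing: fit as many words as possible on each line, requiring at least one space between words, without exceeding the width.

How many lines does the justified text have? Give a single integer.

Answer: 10

Derivation:
Line 1: ['on', 'angry'] (min_width=8, slack=3)
Line 2: ['car', 'white'] (min_width=9, slack=2)
Line 3: ['were', 'dog'] (min_width=8, slack=3)
Line 4: ['plane'] (min_width=5, slack=6)
Line 5: ['forest', 'you'] (min_width=10, slack=1)
Line 6: ['dirty'] (min_width=5, slack=6)
Line 7: ['morning'] (min_width=7, slack=4)
Line 8: ['machine'] (min_width=7, slack=4)
Line 9: ['curtain'] (min_width=7, slack=4)
Line 10: ['letter'] (min_width=6, slack=5)
Total lines: 10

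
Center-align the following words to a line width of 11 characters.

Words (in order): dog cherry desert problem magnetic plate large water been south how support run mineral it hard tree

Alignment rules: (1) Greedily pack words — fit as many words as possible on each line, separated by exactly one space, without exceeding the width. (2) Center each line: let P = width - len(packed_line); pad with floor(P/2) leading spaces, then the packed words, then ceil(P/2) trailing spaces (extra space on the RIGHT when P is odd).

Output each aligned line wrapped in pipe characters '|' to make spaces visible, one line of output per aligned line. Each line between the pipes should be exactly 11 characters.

Answer: |dog cherry |
|  desert   |
|  problem  |
| magnetic  |
|plate large|
|water been |
| south how |
|support run|
|mineral it |
| hard tree |

Derivation:
Line 1: ['dog', 'cherry'] (min_width=10, slack=1)
Line 2: ['desert'] (min_width=6, slack=5)
Line 3: ['problem'] (min_width=7, slack=4)
Line 4: ['magnetic'] (min_width=8, slack=3)
Line 5: ['plate', 'large'] (min_width=11, slack=0)
Line 6: ['water', 'been'] (min_width=10, slack=1)
Line 7: ['south', 'how'] (min_width=9, slack=2)
Line 8: ['support', 'run'] (min_width=11, slack=0)
Line 9: ['mineral', 'it'] (min_width=10, slack=1)
Line 10: ['hard', 'tree'] (min_width=9, slack=2)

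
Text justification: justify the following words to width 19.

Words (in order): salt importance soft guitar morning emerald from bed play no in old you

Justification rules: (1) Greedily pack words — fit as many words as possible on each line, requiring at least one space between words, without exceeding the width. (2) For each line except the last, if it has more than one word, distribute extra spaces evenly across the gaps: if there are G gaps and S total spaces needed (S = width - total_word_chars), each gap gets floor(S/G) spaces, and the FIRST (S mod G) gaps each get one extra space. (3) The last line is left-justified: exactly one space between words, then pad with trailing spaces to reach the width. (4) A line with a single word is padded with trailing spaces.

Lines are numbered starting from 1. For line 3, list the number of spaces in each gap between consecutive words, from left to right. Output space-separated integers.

Line 1: ['salt', 'importance'] (min_width=15, slack=4)
Line 2: ['soft', 'guitar', 'morning'] (min_width=19, slack=0)
Line 3: ['emerald', 'from', 'bed'] (min_width=16, slack=3)
Line 4: ['play', 'no', 'in', 'old', 'you'] (min_width=18, slack=1)

Answer: 3 2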